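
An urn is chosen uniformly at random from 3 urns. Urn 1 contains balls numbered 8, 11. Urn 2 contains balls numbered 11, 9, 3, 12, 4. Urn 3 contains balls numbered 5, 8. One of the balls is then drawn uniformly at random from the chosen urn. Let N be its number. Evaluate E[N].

E[N | urn 1] = (8+11)/2 = 19/2.
E[N | urn 2] = (11+9+3+12+4)/5 = 39/5.
E[N | urn 3] = (5+8)/2 = 13/2.
E[N] = (1/3)·(19/2) + (1/3)·(39/5) + (1/3)·(13/2) = 119/15.

119/15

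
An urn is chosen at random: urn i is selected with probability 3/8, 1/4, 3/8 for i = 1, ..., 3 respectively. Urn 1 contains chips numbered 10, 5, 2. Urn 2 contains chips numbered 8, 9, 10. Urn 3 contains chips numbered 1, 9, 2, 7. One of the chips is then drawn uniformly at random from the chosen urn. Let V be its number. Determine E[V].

E[V | urn 1] = (10+5+2)/3 = 17/3.
E[V | urn 2] = (8+9+10)/3 = 9.
E[V | urn 3] = (1+9+2+7)/4 = 19/4.
By the law of total expectation,
E[V] = (3/8)·(17/3) + (1/4)·(9) + (3/8)·(19/4) = 197/32.

197/32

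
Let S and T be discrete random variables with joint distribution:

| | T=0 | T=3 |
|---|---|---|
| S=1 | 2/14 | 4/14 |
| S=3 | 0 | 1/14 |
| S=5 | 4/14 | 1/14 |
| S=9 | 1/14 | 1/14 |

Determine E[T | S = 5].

3/5

P(S = 5) = 5/14.
Σ T·P over the event = 0·(4/14) + 3·(1/14) = 3/14.
E[T | S = 5] = (3/14) / (5/14) = 3/5.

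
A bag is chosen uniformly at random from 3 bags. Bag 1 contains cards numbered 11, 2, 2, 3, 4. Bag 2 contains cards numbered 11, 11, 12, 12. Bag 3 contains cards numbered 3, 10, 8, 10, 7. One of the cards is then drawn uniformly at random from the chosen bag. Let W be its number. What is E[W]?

47/6

E[W | bag 1] = (11+2+2+3+4)/5 = 22/5.
E[W | bag 2] = (11+11+12+12)/4 = 23/2.
E[W | bag 3] = (3+10+8+10+7)/5 = 38/5.
E[W] = (1/3)·(22/5) + (1/3)·(23/2) + (1/3)·(38/5) = 47/6.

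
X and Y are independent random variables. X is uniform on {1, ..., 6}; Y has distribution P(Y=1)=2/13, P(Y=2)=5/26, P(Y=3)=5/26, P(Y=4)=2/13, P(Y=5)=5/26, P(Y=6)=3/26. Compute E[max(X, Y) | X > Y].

319/68

P(X > Y) = 17/39.
Summing max(X,Y)·P(x,y) over outcomes with X > Y gives 319/156.
E[max(X, Y) | X > Y] = (319/156) / (17/39) = 319/68.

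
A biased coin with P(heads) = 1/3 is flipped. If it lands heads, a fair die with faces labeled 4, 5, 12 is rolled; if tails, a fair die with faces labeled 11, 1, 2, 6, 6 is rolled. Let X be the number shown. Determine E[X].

29/5

E[X | heads] = (4+5+12)/3 = 7.
E[X | tails] = (11+1+2+6+6)/5 = 26/5.
By the law of total expectation,
E[X] = (1/3)·(7) + (2/3)·(26/5) = 29/5.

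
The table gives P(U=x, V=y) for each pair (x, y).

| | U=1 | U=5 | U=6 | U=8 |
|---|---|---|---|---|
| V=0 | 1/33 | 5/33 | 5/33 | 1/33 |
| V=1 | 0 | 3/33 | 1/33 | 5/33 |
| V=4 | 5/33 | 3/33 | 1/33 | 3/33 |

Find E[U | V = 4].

25/6

P(V = 4) = 4/11.
Σ U·P over the event = 1·(5/33) + 5·(3/33) + 6·(1/33) + 8·(3/33) = 50/33.
E[U | V = 4] = (50/33) / (4/11) = 25/6.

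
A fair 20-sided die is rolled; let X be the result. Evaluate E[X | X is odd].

10

Given X is odd, X is equally likely to be any of {1, 3, 5, 7, 9, 11, 13, 15, 17, 19}.
E[X | X is odd] = (1 + 3 + 5 + 7 + 9 + 11 + 13 + 15 + 17 + 19) / 10 = 10.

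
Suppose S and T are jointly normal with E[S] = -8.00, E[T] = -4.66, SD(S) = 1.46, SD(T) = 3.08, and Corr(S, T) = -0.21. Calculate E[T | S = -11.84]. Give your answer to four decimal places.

-2.9588

The regression of T on S has slope ρ·σ_T/σ_S and passes through (μ_S, μ_T).
E[T | S=-11.84] = -4.66 + (-0.21)·(3.08/1.46)·(-11.84 − (-8.00)) = -4.66 + (-0.44301)·(-3.84) = -2.9588.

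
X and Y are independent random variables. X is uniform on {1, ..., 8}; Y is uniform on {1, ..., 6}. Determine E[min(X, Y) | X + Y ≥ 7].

P(X + Y ≥ 7) = 11/16.
Summing min(X,Y)·P(x,y) over outcomes with X + Y ≥ 7 gives 37/16.
E[min(X, Y) | X + Y ≥ 7] = (37/16) / (11/16) = 37/11.

37/11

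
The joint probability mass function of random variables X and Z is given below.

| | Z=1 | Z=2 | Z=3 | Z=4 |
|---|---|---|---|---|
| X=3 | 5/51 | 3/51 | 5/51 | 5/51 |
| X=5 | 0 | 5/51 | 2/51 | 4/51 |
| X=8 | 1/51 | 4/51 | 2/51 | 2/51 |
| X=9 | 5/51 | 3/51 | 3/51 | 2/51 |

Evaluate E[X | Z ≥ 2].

P(Z ≥ 2) = 40/51.
Summing X·P(X=x,Z=y) over the conditioning event gives 230/51.
E[X | Z ≥ 2] = (230/51) / (40/51) = 23/4.

23/4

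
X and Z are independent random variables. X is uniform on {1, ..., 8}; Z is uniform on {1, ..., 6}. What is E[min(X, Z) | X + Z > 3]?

26/9

P(X + Z > 3) = 15/16.
Summing min(X,Z)·P(x,y) over outcomes with X + Z > 3 gives 65/24.
E[min(X, Z) | X + Z > 3] = (65/24) / (15/16) = 26/9.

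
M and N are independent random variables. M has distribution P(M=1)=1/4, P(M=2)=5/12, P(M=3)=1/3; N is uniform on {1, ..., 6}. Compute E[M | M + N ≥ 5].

109/49

P(M + N ≥ 5) = 49/72.
Summing M·P(x,y) over outcomes with M + N ≥ 5 gives 109/72.
E[M | M + N ≥ 5] = (109/72) / (49/72) = 109/49.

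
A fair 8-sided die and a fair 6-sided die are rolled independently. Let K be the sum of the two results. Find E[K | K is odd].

P(K is odd) = 1/2.
Σ over the event: 3·1/24 + 5·1/12 + 7·1/8 + 9·1/8 + 11·1/12 + 13·1/24 = 4.
E[K | K is odd] = (4) / (1/2) = 8.

8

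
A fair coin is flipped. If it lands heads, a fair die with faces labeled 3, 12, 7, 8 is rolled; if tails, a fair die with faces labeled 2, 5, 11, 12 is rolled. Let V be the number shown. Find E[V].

15/2

E[V | heads] = (3+12+7+8)/4 = 15/2.
E[V | tails] = (2+5+11+12)/4 = 15/2.
E[V] = (1/2)·(15/2) + (1/2)·(15/2) = 15/2.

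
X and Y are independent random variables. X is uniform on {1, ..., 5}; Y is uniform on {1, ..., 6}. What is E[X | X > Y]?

4

P(X > Y) = 1/3.
Summing X·P(x,y) over outcomes with X > Y gives 4/3.
E[X | X > Y] = (4/3) / (1/3) = 4.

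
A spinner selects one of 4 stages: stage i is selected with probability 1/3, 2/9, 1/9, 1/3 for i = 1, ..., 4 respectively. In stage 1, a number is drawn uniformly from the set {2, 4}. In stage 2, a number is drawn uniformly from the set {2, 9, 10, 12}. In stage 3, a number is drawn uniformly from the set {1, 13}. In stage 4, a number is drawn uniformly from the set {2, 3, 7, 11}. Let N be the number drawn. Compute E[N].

199/36

E[N | stage 1] = (2+4)/2 = 3.
E[N | stage 2] = (2+9+10+12)/4 = 33/4.
E[N | stage 3] = (1+13)/2 = 7.
E[N | stage 4] = (2+3+7+11)/4 = 23/4.
E[N] = (1/3)·(3) + (2/9)·(33/4) + (1/9)·(7) + (1/3)·(23/4) = 199/36.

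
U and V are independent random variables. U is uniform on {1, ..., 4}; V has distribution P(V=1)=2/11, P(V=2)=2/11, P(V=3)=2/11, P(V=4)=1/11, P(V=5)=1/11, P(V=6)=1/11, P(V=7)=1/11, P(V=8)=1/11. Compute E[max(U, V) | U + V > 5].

138/25

P(U + V > 5) = 25/44.
Summing max(U,V)·P(x,y) over outcomes with U + V > 5 gives 69/22.
E[max(U, V) | U + V > 5] = (69/22) / (25/44) = 138/25.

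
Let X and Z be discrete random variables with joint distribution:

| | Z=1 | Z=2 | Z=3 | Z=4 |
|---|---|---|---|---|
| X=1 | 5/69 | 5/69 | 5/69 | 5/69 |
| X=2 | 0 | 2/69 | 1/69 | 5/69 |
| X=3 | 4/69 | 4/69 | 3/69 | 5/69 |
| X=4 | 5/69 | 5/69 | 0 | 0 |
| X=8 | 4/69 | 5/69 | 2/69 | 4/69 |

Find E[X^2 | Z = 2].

P(Z = 2) = 7/23.
Σ X^2·P over the event = 1·(5/69) + 4·(2/69) + 9·(4/69) + 16·(5/69) + 64·(5/69) = 449/69.
E[X^2 | Z = 2] = (449/69) / (7/23) = 449/21.

449/21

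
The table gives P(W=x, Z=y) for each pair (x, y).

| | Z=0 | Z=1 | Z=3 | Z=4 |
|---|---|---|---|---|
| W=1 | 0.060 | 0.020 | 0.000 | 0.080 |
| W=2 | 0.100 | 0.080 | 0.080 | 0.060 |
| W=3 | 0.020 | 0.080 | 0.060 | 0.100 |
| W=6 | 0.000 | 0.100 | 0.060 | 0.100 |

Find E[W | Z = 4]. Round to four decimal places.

P(Z = 4) = 0.340.
Σ W·P over the event = 1·(0.080) + 2·(0.060) + 3·(0.100) + 6·(0.100) = 1.100.
E[W | Z = 4] = (1.100) / (0.340) = 3.2353.

3.2353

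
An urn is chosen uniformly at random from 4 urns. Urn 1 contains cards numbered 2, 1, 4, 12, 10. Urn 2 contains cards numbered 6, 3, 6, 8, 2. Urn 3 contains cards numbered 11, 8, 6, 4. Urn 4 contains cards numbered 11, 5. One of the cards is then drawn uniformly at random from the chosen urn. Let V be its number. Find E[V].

E[V | urn 1] = (2+1+4+12+10)/5 = 29/5.
E[V | urn 2] = (6+3+6+8+2)/5 = 5.
E[V | urn 3] = (11+8+6+4)/4 = 29/4.
E[V | urn 4] = (11+5)/2 = 8.
E[V] = (1/4)·(29/5) + (1/4)·(5) + (1/4)·(29/4) + (1/4)·(8) = 521/80.

521/80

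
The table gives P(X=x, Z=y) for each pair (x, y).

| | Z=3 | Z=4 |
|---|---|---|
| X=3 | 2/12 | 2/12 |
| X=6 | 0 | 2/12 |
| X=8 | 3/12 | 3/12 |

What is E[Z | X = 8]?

7/2

P(X = 8) = 1/2.
Summing Z·P(X=x,Z=y) over the conditioning event gives 7/4.
E[Z | X = 8] = (7/4) / (1/2) = 7/2.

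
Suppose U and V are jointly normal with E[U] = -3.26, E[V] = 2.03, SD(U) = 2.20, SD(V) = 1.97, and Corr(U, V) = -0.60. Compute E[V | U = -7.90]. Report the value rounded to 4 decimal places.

4.5229

E[V | U=x] = μ_V + ρ(σ_V/σ_U)(x − μ_U) for jointly normal variables.
E[V | U=-7.90] = 2.03 + (-0.60)·(1.97/2.20)·(-7.90 − (-3.26)) = 2.03 + (-0.53727)·(-4.64) = 4.5229.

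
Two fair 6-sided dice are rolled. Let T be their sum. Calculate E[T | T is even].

7

P(T is even) = 1/2.
Σ over the event: 2·1/36 + 4·1/12 + 6·5/36 + 8·5/36 + 10·1/12 + 12·1/36 = 7/2.
E[T | T is even] = (7/2) / (1/2) = 7.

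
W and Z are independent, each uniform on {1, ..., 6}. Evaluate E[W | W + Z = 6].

3

P(W + Z = 6) = 5/36.
Summing W·P(x,y) over outcomes with W + Z = 6 gives 5/12.
E[W | W + Z = 6] = (5/12) / (5/36) = 3.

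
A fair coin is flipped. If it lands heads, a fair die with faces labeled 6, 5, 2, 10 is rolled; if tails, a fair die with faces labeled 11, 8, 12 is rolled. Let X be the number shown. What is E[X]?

E[X | heads] = (6+5+2+10)/4 = 23/4.
E[X | tails] = (11+8+12)/3 = 31/3.
E[X] = (1/2)·(23/4) + (1/2)·(31/3) = 193/24.

193/24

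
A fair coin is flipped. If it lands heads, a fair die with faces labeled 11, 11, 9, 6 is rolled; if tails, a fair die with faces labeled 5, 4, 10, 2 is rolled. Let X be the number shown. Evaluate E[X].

E[X | heads] = (11+11+9+6)/4 = 37/4.
E[X | tails] = (5+4+10+2)/4 = 21/4.
By the law of total expectation,
E[X] = (1/2)·(37/4) + (1/2)·(21/4) = 29/4.

29/4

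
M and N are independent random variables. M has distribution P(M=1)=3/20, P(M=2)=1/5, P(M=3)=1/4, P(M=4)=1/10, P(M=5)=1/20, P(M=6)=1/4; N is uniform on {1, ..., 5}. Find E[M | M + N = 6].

13/5

P(M + N = 6) = 3/20.
Summing M·P(x,y) over outcomes with M + N = 6 gives 39/100.
E[M | M + N = 6] = (39/100) / (3/20) = 13/5.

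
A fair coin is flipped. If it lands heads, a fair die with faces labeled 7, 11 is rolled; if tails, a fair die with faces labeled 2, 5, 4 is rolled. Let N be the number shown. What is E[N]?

19/3

E[N | heads] = (7+11)/2 = 9.
E[N | tails] = (2+5+4)/3 = 11/3.
E[N] = (1/2)·(9) + (1/2)·(11/3) = 19/3.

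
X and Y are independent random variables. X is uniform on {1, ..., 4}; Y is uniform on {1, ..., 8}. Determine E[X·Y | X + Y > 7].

255/14

P(X + Y > 7) = 7/16.
Summing XY·P(x,y) over outcomes with X + Y > 7 gives 255/32.
E[X·Y | X + Y > 7] = (255/32) / (7/16) = 255/14.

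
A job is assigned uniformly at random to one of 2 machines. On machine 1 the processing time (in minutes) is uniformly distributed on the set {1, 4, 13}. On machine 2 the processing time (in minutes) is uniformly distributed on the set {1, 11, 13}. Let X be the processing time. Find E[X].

43/6

E[X | machine 1] = (1+4+13)/3 = 6.
E[X | machine 2] = (1+11+13)/3 = 25/3.
E[X] = (1/2)·(6) + (1/2)·(25/3) = 43/6.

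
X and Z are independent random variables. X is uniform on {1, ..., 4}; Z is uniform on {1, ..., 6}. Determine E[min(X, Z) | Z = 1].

Outcomes with Z = 1: (1,1), (2,1), (3,1), (4,1), each with probability 1/24.
E[min(X, Z) | Z = 1] = (1 + 1 + 1 + 1) / 4 = 1.

1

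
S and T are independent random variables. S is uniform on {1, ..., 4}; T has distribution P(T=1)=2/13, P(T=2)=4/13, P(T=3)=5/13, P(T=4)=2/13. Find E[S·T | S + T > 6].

116/9

P(S + T > 6) = 9/52.
Summing ST·P(x,y) over outcomes with S + T > 6 gives 29/13.
E[S·T | S + T > 6] = (29/13) / (9/52) = 116/9.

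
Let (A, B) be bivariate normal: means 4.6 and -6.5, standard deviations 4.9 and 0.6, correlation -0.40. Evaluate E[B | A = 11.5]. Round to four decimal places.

-6.8380

The regression of B on A has slope ρ·σ_B/σ_A and passes through (μ_A, μ_B).
E[B | A=11.5] = -6.5 + (-0.40)·(0.6/4.9)·(11.5 − (4.6)) = -6.5 + (-0.04898)·(6.9) = -6.8380.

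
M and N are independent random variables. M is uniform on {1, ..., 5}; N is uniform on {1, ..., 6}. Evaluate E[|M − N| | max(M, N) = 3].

6/5

Outcomes with max(M, N) = 3: (1,3), (2,3), (3,1), (3,2), (3,3), each with probability 1/30.
E[|M − N| | max(M, N) = 3] = (2 + 1 + 2 + 1 + 0) / 5 = 6/5.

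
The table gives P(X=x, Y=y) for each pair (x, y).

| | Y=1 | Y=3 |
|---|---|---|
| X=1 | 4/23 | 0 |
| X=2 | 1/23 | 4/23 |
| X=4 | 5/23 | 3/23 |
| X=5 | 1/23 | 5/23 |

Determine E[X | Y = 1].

P(Y = 1) = 11/23.
Summing X·P(X=x,Y=y) over the conditioning event gives 31/23.
E[X | Y = 1] = (31/23) / (11/23) = 31/11.

31/11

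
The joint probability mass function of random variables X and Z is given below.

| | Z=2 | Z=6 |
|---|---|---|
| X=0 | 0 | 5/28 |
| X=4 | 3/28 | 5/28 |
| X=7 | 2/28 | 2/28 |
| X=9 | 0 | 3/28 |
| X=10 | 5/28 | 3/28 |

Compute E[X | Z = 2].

P(Z = 2) = 5/14.
Σ X·P over the event = 4·(3/28) + 7·(2/28) + 10·(5/28) = 19/7.
E[X | Z = 2] = (19/7) / (5/14) = 38/5.

38/5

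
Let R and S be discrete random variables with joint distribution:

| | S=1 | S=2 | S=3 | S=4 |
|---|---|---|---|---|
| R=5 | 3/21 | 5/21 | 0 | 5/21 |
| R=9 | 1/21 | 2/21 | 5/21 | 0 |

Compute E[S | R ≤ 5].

P(R ≤ 5) = 13/21.
Σ S·P over the event = 1·(3/21) + 2·(5/21) + 4·(5/21) = 11/7.
E[S | R ≤ 5] = (11/7) / (13/21) = 33/13.

33/13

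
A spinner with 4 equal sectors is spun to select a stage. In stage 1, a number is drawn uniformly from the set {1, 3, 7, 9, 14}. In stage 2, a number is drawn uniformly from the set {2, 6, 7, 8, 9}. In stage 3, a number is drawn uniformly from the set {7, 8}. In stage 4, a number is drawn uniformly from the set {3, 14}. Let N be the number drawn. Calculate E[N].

73/10

E[N | stage 1] = (1+3+7+9+14)/5 = 34/5.
E[N | stage 2] = (2+6+7+8+9)/5 = 32/5.
E[N | stage 3] = (7+8)/2 = 15/2.
E[N | stage 4] = (3+14)/2 = 17/2.
By the law of total expectation,
E[N] = (1/4)·(34/5) + (1/4)·(32/5) + (1/4)·(15/2) + (1/4)·(17/2) = 73/10.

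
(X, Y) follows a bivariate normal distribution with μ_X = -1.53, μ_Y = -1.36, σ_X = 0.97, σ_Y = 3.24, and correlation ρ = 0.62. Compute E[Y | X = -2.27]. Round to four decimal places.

-2.8925

The regression of Y on X has slope ρ·σ_Y/σ_X and passes through (μ_X, μ_Y).
E[Y | X=-2.27] = -1.36 + (0.62)·(3.24/0.97)·(-2.27 − (-1.53)) = -1.36 + (2.0709)·(-0.74) = -2.8925.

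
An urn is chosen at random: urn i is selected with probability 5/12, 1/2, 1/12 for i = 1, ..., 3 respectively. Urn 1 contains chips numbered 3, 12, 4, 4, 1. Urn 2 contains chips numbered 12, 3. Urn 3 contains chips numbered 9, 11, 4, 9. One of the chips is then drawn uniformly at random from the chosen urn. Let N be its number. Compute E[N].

103/16

E[N | urn 1] = (3+12+4+4+1)/5 = 24/5.
E[N | urn 2] = (12+3)/2 = 15/2.
E[N | urn 3] = (9+11+4+9)/4 = 33/4.
E[N] = (5/12)·(24/5) + (1/2)·(15/2) + (1/12)·(33/4) = 103/16.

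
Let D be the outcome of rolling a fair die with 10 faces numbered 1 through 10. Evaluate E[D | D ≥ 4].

7

Given D ≥ 4, D is equally likely to be any of {4, 5, 6, 7, 8, 9, 10}.
E[D | D ≥ 4] = (4 + 5 + 6 + 7 + 8 + 9 + 10) / 7 = 7.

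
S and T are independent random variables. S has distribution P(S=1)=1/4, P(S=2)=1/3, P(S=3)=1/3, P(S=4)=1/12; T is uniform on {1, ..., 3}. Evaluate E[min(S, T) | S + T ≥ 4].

49/26

P(S + T ≥ 4) = 13/18.
Summing min(S,T)·P(x,y) over outcomes with S + T ≥ 4 gives 49/36.
E[min(S, T) | S + T ≥ 4] = (49/36) / (13/18) = 49/26.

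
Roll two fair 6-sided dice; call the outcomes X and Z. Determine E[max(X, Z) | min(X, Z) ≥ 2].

24/5

P(min(X, Z) ≥ 2) = 25/36.
Summing max(X,Z)·P(x,y) over outcomes with min(X, Z) ≥ 2 gives 10/3.
E[max(X, Z) | min(X, Z) ≥ 2] = (10/3) / (25/36) = 24/5.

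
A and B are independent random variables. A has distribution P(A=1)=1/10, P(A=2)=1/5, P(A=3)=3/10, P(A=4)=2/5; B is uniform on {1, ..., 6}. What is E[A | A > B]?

7/2

P(A > B) = 1/3.
Summing A·P(x,y) over outcomes with A > B gives 7/6.
E[A | A > B] = (7/6) / (1/3) = 7/2.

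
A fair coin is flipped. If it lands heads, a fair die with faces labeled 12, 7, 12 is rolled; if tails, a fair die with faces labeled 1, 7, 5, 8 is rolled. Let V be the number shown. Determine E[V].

E[V | heads] = (12+7+12)/3 = 31/3.
E[V | tails] = (1+7+5+8)/4 = 21/4.
E[V] = (1/2)·(31/3) + (1/2)·(21/4) = 187/24.

187/24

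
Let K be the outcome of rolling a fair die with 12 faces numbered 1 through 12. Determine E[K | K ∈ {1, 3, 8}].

4

P(K ∈ {1, 3, 8}) = 1/4.
Σ over the event: 1·1/12 + 3·1/12 + 8·1/12 = 1.
E[K | K ∈ {1, 3, 8}] = (1) / (1/4) = 4.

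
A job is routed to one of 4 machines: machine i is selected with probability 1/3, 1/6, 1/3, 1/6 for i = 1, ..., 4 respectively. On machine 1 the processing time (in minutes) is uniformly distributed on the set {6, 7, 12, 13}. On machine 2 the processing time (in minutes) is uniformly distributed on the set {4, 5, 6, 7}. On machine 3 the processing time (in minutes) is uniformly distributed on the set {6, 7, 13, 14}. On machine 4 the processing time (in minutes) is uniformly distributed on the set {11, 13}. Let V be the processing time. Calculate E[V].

E[V | machine 1] = (6+7+12+13)/4 = 19/2.
E[V | machine 2] = (4+5+6+7)/4 = 11/2.
E[V | machine 3] = (6+7+13+14)/4 = 10.
E[V | machine 4] = (11+13)/2 = 12.
E[V] = (1/3)·(19/2) + (1/6)·(11/2) + (1/3)·(10) + (1/6)·(12) = 113/12.

113/12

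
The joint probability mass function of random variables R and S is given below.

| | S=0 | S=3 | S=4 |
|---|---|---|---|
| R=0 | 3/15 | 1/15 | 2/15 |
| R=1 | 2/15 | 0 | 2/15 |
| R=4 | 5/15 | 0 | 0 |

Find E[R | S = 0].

11/5

P(S = 0) = 2/3.
Summing R·P(R=x,S=y) over the conditioning event gives 22/15.
E[R | S = 0] = (22/15) / (2/3) = 11/5.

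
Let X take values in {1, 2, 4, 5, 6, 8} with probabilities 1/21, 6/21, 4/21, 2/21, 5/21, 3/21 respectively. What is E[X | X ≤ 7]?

P(X ≤ 7) = 6/7.
Σ over the event: 1·1/21 + 2·2/7 + 4·4/21 + 5·2/21 + 6·5/21 = 23/7.
E[X | X ≤ 7] = (23/7) / (6/7) = 23/6.

23/6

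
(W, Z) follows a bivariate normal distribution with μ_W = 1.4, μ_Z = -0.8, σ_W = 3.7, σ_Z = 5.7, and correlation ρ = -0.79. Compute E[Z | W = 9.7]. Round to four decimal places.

E[Z | W=x] = μ_Z + ρ(σ_Z/σ_W)(x − μ_W) for jointly normal variables.
E[Z | W=9.7] = -0.8 + (-0.79)·(5.7/3.7)·(9.7 − (1.4)) = -0.8 + (-1.21703)·(8.3) = -10.9013.

-10.9013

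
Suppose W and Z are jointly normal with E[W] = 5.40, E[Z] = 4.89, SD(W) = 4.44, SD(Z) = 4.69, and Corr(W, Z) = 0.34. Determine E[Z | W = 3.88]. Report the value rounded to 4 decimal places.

4.3441

E[Z | W=x] = μ_Z + ρ(σ_Z/σ_W)(x − μ_W) for jointly normal variables.
E[Z | W=3.88] = 4.89 + (0.34)·(4.69/4.44)·(3.88 − (5.40)) = 4.89 + (0.35914)·(-1.52) = 4.3441.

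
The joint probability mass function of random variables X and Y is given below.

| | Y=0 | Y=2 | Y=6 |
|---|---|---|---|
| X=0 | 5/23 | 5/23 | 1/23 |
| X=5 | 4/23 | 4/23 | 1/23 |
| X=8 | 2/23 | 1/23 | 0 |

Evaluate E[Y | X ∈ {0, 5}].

P(X ∈ {0, 5}) = 20/23.
Summing Y·P(X=x,Y=y) over the conditioning event gives 30/23.
E[Y | X ∈ {0, 5}] = (30/23) / (20/23) = 3/2.

3/2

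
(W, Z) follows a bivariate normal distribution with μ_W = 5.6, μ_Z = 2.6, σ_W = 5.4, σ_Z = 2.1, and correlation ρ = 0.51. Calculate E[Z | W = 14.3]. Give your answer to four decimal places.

4.3255

For a bivariate normal, E[Z | W=x] = μ_Z + ρ·(σ_Z/σ_W)·(x − μ_W).
E[Z | W=14.3] = 2.6 + (0.51)·(2.1/5.4)·(14.3 − (5.6)) = 2.6 + (0.19833)·(8.7) = 4.3255.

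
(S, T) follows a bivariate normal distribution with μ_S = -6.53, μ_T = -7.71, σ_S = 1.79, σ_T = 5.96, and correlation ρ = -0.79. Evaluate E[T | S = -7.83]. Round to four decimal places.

The regression of T on S has slope ρ·σ_T/σ_S and passes through (μ_S, μ_T).
E[T | S=-7.83] = -7.71 + (-0.79)·(5.96/1.79)·(-7.83 − (-6.53)) = -7.71 + (-2.6304)·(-1.3) = -4.2905.

-4.2905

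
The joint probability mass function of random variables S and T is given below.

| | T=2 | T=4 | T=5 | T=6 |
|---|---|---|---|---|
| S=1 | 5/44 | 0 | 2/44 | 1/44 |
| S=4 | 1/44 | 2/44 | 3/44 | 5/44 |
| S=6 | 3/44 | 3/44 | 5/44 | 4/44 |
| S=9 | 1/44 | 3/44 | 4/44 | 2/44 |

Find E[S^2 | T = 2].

21

P(T = 2) = 5/22.
Σ S^2·P over the event = 1·(5/44) + 16·(1/44) + 36·(3/44) + 81·(1/44) = 105/22.
E[S^2 | T = 2] = (105/22) / (5/22) = 21.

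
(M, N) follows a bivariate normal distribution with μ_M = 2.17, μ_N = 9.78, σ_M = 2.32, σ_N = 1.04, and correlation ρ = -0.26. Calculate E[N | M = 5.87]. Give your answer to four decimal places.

The regression of N on M has slope ρ·σ_N/σ_M and passes through (μ_M, μ_N).
E[N | M=5.87] = 9.78 + (-0.26)·(1.04/2.32)·(5.87 − (2.17)) = 9.78 + (-0.11655)·(3.7) = 9.3488.

9.3488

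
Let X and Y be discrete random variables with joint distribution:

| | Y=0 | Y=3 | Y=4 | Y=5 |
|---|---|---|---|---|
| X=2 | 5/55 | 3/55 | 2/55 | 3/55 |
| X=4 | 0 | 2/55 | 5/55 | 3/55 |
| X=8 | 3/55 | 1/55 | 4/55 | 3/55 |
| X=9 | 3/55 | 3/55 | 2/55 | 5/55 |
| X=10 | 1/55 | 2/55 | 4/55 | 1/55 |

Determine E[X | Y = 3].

P(Y = 3) = 1/5.
Summing X·P(X=x,Y=y) over the conditioning event gives 69/55.
E[X | Y = 3] = (69/55) / (1/5) = 69/11.

69/11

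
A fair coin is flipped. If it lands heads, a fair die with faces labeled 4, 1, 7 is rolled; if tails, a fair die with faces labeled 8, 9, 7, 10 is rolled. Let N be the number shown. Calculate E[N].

E[N | heads] = (4+1+7)/3 = 4.
E[N | tails] = (8+9+7+10)/4 = 17/2.
By the law of total expectation,
E[N] = (1/2)·(4) + (1/2)·(17/2) = 25/4.

25/4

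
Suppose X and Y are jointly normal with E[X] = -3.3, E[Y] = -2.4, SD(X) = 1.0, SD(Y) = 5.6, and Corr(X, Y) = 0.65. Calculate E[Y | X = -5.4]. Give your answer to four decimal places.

For a bivariate normal, E[Y | X=x] = μ_Y + ρ·(σ_Y/σ_X)·(x − μ_X).
E[Y | X=-5.4] = -2.4 + (0.65)·(5.6/1.0)·(-5.4 − (-3.3)) = -2.4 + (3.64)·(-2.1) = -10.0440.

-10.0440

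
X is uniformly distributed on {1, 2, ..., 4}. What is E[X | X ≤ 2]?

Given X ≤ 2, X is equally likely to be any of {1, 2}.
E[X | X ≤ 2] = (1 + 2) / 2 = 3/2.

3/2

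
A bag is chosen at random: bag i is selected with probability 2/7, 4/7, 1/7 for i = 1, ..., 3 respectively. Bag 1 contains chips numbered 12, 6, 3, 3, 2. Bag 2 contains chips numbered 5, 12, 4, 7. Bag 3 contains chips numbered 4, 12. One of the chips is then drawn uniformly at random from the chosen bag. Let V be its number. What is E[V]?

E[V | bag 1] = (12+6+3+3+2)/5 = 26/5.
E[V | bag 2] = (5+12+4+7)/4 = 7.
E[V | bag 3] = (4+12)/2 = 8.
By the law of total expectation,
E[V] = (2/7)·(26/5) + (4/7)·(7) + (1/7)·(8) = 232/35.

232/35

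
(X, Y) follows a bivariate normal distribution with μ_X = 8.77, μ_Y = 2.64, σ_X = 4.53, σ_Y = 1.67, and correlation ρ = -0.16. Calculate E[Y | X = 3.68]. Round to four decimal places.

For a bivariate normal, E[Y | X=x] = μ_Y + ρ·(σ_Y/σ_X)·(x − μ_X).
E[Y | X=3.68] = 2.64 + (-0.16)·(1.67/4.53)·(3.68 − (8.77)) = 2.64 + (-0.058985)·(-5.09) = 2.9402.

2.9402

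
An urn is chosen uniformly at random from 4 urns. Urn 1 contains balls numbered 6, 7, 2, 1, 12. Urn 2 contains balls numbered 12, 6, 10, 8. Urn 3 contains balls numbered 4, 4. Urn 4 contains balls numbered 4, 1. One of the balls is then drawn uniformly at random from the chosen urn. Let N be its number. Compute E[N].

E[N | urn 1] = (6+7+2+1+12)/5 = 28/5.
E[N | urn 2] = (12+6+10+8)/4 = 9.
E[N | urn 3] = (4+4)/2 = 4.
E[N | urn 4] = (4+1)/2 = 5/2.
By the law of total expectation,
E[N] = (1/4)·(28/5) + (1/4)·(9) + (1/4)·(4) + (1/4)·(5/2) = 211/40.

211/40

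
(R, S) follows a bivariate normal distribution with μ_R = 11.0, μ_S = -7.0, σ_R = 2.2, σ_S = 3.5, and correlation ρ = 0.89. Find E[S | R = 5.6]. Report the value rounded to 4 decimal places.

For a bivariate normal, E[S | R=x] = μ_S + ρ·(σ_S/σ_R)·(x − μ_R).
E[S | R=5.6] = -7.0 + (0.89)·(3.5/2.2)·(5.6 − (11.0)) = -7.0 + (1.4159)·(-5.4) = -14.6459.

-14.6459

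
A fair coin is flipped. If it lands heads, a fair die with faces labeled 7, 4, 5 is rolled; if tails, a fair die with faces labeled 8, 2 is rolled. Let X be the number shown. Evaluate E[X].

31/6

E[X | heads] = (7+4+5)/3 = 16/3.
E[X | tails] = (8+2)/2 = 5.
By the law of total expectation,
E[X] = (1/2)·(16/3) + (1/2)·(5) = 31/6.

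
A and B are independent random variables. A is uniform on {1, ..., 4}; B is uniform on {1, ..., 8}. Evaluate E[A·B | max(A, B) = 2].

8/3

P(max(A, B) = 2) = 3/32.
Summing AB·P(x,y) over outcomes with max(A, B) = 2 gives 1/4.
E[A·B | max(A, B) = 2] = (1/4) / (3/32) = 8/3.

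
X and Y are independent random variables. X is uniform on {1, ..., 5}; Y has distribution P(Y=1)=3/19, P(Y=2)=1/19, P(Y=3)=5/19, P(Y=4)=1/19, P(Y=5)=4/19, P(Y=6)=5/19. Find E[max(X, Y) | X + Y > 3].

411/88

P(X + Y > 3) = 88/95.
Summing max(X,Y)·P(x,y) over outcomes with X + Y > 3 gives 411/95.
E[max(X, Y) | X + Y > 3] = (411/95) / (88/95) = 411/88.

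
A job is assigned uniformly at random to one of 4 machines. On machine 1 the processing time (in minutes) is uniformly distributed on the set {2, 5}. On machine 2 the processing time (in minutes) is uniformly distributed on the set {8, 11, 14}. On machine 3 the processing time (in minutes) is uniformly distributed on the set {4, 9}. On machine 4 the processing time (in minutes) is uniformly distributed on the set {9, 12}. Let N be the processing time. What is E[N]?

63/8

E[N | machine 1] = (2+5)/2 = 7/2.
E[N | machine 2] = (8+11+14)/3 = 11.
E[N | machine 3] = (4+9)/2 = 13/2.
E[N | machine 4] = (9+12)/2 = 21/2.
E[N] = (1/4)·(7/2) + (1/4)·(11) + (1/4)·(13/2) + (1/4)·(21/2) = 63/8.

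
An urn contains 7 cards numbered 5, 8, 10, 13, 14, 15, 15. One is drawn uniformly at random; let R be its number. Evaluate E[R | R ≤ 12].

23/3

P(R ≤ 12) = 3/7.
Σ over the event: 5·1/7 + 8·1/7 + 10·1/7 = 23/7.
E[R | R ≤ 12] = (23/7) / (3/7) = 23/3.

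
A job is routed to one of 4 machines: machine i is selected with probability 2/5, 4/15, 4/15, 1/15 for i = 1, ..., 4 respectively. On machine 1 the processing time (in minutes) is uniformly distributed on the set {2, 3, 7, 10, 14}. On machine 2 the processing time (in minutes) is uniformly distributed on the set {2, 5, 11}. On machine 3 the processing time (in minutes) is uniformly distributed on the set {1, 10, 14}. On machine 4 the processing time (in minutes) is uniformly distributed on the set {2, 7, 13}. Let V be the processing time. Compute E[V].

1618/225

E[V | machine 1] = (2+3+7+10+14)/5 = 36/5.
E[V | machine 2] = (2+5+11)/3 = 6.
E[V | machine 3] = (1+10+14)/3 = 25/3.
E[V | machine 4] = (2+7+13)/3 = 22/3.
By the law of total expectation,
E[V] = (2/5)·(36/5) + (4/15)·(6) + (4/15)·(25/3) + (1/15)·(22/3) = 1618/225.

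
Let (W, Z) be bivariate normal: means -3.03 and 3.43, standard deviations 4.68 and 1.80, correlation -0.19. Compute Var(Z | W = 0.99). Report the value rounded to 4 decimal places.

The conditional variance in a bivariate normal is σ_Z²(1 − ρ²), independent of x.
Var(Z | W=0.99) = (1.80)²·(1 − (-0.19)²) = 3.24·0.9639 = 3.1230.

3.1230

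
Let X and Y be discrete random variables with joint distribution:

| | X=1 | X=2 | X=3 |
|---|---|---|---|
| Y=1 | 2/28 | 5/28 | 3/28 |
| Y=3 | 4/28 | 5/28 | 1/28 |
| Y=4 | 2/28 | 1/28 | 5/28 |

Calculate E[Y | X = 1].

P(X = 1) = 2/7.
Summing Y·P(X=x,Y=y) over the conditioning event gives 11/14.
E[Y | X = 1] = (11/14) / (2/7) = 11/4.

11/4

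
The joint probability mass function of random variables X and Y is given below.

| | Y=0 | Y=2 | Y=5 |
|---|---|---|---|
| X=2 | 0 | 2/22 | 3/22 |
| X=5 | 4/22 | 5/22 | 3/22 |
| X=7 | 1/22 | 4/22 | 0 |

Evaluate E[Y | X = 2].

P(X = 2) = 5/22.
Σ Y·P over the event = 2·(2/22) + 5·(3/22) = 19/22.
E[Y | X = 2] = (19/22) / (5/22) = 19/5.

19/5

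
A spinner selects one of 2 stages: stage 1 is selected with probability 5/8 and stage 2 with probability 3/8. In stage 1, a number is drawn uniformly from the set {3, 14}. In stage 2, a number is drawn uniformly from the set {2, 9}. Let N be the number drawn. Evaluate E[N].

59/8

E[N | stage 1] = (3+14)/2 = 17/2.
E[N | stage 2] = (2+9)/2 = 11/2.
By the law of total expectation,
E[N] = (5/8)·(17/2) + (3/8)·(11/2) = 59/8.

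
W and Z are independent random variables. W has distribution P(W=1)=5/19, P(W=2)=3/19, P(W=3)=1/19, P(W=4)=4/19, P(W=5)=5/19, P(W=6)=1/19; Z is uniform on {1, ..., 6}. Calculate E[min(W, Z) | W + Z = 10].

9/2

P(W + Z = 10) = 5/57.
Summing min(W,Z)·P(x,y) over outcomes with W + Z = 10 gives 15/38.
E[min(W, Z) | W + Z = 10] = (15/38) / (5/57) = 9/2.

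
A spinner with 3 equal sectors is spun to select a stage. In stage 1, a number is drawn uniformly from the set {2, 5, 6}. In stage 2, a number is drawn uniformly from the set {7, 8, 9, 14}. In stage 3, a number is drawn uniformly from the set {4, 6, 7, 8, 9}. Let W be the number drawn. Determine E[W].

619/90

E[W | stage 1] = (2+5+6)/3 = 13/3.
E[W | stage 2] = (7+8+9+14)/4 = 19/2.
E[W | stage 3] = (4+6+7+8+9)/5 = 34/5.
E[W] = (1/3)·(13/3) + (1/3)·(19/2) + (1/3)·(34/5) = 619/90.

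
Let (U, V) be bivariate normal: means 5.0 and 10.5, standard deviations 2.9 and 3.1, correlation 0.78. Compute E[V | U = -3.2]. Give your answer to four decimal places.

3.6629

The regression of V on U has slope ρ·σ_V/σ_U and passes through (μ_U, μ_V).
E[V | U=-3.2] = 10.5 + (0.78)·(3.1/2.9)·(-3.2 − (5.0)) = 10.5 + (0.83379)·(-8.2) = 3.6629.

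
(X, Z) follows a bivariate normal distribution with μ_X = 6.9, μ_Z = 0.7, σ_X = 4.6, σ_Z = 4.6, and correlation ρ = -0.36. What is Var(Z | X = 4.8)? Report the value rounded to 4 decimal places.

Var(Z | X=x) = (1 − ρ²)·σ_Z².
Var(Z | X=4.8) = (4.6)²·(1 − (-0.36)²) = 21.16·0.8704 = 18.4177.

18.4177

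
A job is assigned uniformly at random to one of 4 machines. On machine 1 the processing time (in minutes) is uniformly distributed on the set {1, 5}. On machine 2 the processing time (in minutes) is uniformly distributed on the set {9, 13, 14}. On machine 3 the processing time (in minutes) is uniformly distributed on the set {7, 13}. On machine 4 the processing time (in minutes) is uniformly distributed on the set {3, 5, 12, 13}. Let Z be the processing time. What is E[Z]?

133/16

E[Z | machine 1] = (1+5)/2 = 3.
E[Z | machine 2] = (9+13+14)/3 = 12.
E[Z | machine 3] = (7+13)/2 = 10.
E[Z | machine 4] = (3+5+12+13)/4 = 33/4.
E[Z] = (1/4)·(3) + (1/4)·(12) + (1/4)·(10) + (1/4)·(33/4) = 133/16.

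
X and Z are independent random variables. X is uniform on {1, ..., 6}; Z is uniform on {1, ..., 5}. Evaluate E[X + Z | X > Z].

7

P(X > Z) = 1/2.
Summing (X+Z)·P(x,y) over outcomes with X > Z gives 7/2.
E[X + Z | X > Z] = (7/2) / (1/2) = 7.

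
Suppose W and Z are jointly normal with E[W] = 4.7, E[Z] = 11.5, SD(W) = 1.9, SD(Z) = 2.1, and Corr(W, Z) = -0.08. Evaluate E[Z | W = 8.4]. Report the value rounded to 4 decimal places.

For a bivariate normal, E[Z | W=x] = μ_Z + ρ·(σ_Z/σ_W)·(x − μ_W).
E[Z | W=8.4] = 11.5 + (-0.08)·(2.1/1.9)·(8.4 − (4.7)) = 11.5 + (-0.088421)·(3.7) = 11.1728.

11.1728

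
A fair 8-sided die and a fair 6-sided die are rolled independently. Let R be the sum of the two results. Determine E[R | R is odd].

P(R is odd) = 1/2.
Σ over the event: 3·1/24 + 5·1/12 + 7·1/8 + 9·1/8 + 11·1/12 + 13·1/24 = 4.
E[R | R is odd] = (4) / (1/2) = 8.

8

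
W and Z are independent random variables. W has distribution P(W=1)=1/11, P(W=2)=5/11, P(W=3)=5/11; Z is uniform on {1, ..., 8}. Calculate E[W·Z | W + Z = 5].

64/11

P(W + Z = 5) = 1/8.
Summing WZ·P(x,y) over outcomes with W + Z = 5 gives 8/11.
E[W·Z | W + Z = 5] = (8/11) / (1/8) = 64/11.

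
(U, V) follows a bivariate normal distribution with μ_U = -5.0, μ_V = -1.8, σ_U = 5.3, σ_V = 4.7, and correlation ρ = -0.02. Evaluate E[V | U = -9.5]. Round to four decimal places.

-1.7202

The regression of V on U has slope ρ·σ_V/σ_U and passes through (μ_U, μ_V).
E[V | U=-9.5] = -1.8 + (-0.02)·(4.7/5.3)·(-9.5 − (-5.0)) = -1.8 + (-0.017736)·(-4.5) = -1.7202.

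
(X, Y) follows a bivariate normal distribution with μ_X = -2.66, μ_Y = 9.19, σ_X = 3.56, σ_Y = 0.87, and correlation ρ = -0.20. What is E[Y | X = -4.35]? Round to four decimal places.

9.2726

For a bivariate normal, E[Y | X=x] = μ_Y + ρ·(σ_Y/σ_X)·(x − μ_X).
E[Y | X=-4.35] = 9.19 + (-0.20)·(0.87/3.56)·(-4.35 − (-2.66)) = 9.19 + (-0.048876)·(-1.69) = 9.2726.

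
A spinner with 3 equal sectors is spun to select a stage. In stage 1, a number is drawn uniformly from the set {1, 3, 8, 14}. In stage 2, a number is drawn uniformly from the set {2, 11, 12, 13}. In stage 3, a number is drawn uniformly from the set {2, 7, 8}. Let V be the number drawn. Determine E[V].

65/9

E[V | stage 1] = (1+3+8+14)/4 = 13/2.
E[V | stage 2] = (2+11+12+13)/4 = 19/2.
E[V | stage 3] = (2+7+8)/3 = 17/3.
By the law of total expectation,
E[V] = (1/3)·(13/2) + (1/3)·(19/2) + (1/3)·(17/3) = 65/9.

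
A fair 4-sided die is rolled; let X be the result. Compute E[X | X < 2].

Given X < 2, X is equally likely to be any of {1}.
E[X | X < 2] = (1) / 1 = 1.

1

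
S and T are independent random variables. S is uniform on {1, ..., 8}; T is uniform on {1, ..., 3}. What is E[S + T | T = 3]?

15/2

Outcomes with T = 3: (1,3), (2,3), (3,3), (4,3), (5,3), (6,3), (7,3), (8,3), each with probability 1/24.
E[S + T | T = 3] = (4 + 5 + 6 + 7 + 8 + 9 + 10 + 11) / 8 = 15/2.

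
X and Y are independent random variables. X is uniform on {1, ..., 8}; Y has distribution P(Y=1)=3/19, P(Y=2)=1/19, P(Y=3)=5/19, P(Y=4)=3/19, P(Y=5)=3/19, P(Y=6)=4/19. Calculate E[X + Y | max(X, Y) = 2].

P(max(X, Y) = 2) = 5/152.
Summing (X+Y)·P(x,y) over outcomes with max(X, Y) = 2 gives 2/19.
E[X + Y | max(X, Y) = 2] = (2/19) / (5/152) = 16/5.

16/5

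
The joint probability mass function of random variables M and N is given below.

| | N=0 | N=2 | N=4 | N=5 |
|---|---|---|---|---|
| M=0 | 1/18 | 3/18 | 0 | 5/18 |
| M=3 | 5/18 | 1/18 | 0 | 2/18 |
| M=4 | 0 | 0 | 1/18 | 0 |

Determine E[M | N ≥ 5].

P(N ≥ 5) = 7/18.
Σ M·P over the event = 0·(5/18) + 3·(2/18) = 1/3.
E[M | N ≥ 5] = (1/3) / (7/18) = 6/7.

6/7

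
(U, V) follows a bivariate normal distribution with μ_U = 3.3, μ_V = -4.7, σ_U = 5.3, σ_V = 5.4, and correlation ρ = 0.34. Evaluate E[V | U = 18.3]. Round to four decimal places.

0.4962

For a bivariate normal, E[V | U=x] = μ_V + ρ·(σ_V/σ_U)·(x − μ_U).
E[V | U=18.3] = -4.7 + (0.34)·(5.4/5.3)·(18.3 − (3.3)) = -4.7 + (0.346415)·(15) = 0.4962.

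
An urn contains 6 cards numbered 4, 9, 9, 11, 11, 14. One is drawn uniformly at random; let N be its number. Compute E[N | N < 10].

P(N < 10) = 1/2.
Σ over the event: 4·1/6 + 9·1/3 = 11/3.
E[N | N < 10] = (11/3) / (1/2) = 22/3.

22/3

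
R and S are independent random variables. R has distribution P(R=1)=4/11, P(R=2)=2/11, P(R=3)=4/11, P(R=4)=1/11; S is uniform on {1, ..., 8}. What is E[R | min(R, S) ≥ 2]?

20/7

P(min(R, S) ≥ 2) = 49/88.
Summing R·P(x,y) over outcomes with min(R, S) ≥ 2 gives 35/22.
E[R | min(R, S) ≥ 2] = (35/22) / (49/88) = 20/7.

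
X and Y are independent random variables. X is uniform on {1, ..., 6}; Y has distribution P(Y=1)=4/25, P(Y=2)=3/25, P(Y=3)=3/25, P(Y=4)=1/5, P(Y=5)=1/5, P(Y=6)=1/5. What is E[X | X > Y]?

P(X > Y) = 28/75.
Summing X·P(x,y) over outcomes with X > Y gives 44/25.
E[X | X > Y] = (44/25) / (28/75) = 33/7.

33/7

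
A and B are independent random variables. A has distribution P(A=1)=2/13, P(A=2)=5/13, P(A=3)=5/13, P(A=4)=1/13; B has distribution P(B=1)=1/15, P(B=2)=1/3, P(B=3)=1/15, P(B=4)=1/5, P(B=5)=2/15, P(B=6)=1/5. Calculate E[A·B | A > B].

P(A > B) = 14/65.
Summing AB·P(x,y) over outcomes with A > B gives 77/65.
E[A·B | A > B] = (77/65) / (14/65) = 11/2.

11/2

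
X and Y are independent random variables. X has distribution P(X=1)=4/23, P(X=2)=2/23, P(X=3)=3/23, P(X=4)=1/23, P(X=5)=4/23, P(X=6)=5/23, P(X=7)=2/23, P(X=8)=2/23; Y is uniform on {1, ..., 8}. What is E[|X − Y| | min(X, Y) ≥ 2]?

P(min(X, Y) ≥ 2) = 133/184.
Summing |X−Y|·P(x,y) over outcomes with min(X, Y) ≥ 2 gives 145/92.
E[|X − Y| | min(X, Y) ≥ 2] = (145/92) / (133/184) = 290/133.

290/133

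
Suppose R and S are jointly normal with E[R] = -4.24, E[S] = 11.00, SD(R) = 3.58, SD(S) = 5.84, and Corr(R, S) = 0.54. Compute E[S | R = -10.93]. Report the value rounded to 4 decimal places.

5.1068

For a bivariate normal, E[S | R=x] = μ_S + ρ·(σ_S/σ_R)·(x − μ_R).
E[S | R=-10.93] = 11.00 + (0.54)·(5.84/3.58)·(-10.93 − (-4.24)) = 11.00 + (0.88089)·(-6.69) = 5.1068.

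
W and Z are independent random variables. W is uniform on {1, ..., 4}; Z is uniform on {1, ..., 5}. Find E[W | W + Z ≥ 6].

3

Outcomes with W + Z ≥ 6: (1,5), (2,4), (2,5), (3,3), (3,4), (3,5), (4,2), (4,3), (4,4), (4,5), each with probability 1/20.
E[W | W + Z ≥ 6] = (1 + 2 + 2 + 3 + 3 + 3 + 4 + 4 + 4 + 4) / 10 = 3.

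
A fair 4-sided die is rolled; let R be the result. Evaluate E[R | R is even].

3

Given R is even, R is equally likely to be any of {2, 4}.
E[R | R is even] = (2 + 4) / 2 = 3.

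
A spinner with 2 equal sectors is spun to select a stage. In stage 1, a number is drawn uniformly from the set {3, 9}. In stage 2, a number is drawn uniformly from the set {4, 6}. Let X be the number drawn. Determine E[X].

E[X | stage 1] = (3+9)/2 = 6.
E[X | stage 2] = (4+6)/2 = 5.
E[X] = (1/2)·(6) + (1/2)·(5) = 11/2.

11/2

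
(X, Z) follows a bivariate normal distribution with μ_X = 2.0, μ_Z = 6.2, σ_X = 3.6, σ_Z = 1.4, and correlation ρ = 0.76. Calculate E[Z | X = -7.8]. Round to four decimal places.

E[Z | X=x] = μ_Z + ρ(σ_Z/σ_X)(x − μ_X) for jointly normal variables.
E[Z | X=-7.8] = 6.2 + (0.76)·(1.4/3.6)·(-7.8 − (2.0)) = 6.2 + (0.295556)·(-9.8) = 3.3036.

3.3036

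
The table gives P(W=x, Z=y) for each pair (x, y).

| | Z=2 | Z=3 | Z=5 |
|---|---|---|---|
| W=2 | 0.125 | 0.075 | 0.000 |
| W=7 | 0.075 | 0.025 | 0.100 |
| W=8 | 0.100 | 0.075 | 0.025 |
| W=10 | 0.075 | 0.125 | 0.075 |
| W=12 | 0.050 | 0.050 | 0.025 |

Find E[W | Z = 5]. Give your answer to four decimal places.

8.6667

P(Z = 5) = 0.225.
Σ W·P over the event = 7·(0.100) + 8·(0.025) + 10·(0.075) + 12·(0.025) = 1.950.
E[W | Z = 5] = (1.950) / (0.225) = 8.6667.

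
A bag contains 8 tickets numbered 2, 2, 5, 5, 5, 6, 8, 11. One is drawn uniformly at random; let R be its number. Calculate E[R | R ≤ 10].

P(R ≤ 10) = 7/8.
Σ over the event: 2·1/4 + 5·3/8 + 6·1/8 + 8·1/8 = 33/8.
E[R | R ≤ 10] = (33/8) / (7/8) = 33/7.

33/7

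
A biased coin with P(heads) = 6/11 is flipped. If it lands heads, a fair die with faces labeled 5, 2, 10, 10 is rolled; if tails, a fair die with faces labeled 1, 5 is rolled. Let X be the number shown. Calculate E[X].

111/22

E[X | heads] = (5+2+10+10)/4 = 27/4.
E[X | tails] = (1+5)/2 = 3.
By the law of total expectation,
E[X] = (6/11)·(27/4) + (5/11)·(3) = 111/22.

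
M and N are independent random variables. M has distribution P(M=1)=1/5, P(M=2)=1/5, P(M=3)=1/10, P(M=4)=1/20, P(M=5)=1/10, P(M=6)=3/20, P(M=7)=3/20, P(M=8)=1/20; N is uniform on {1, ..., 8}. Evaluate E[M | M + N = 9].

79/20

P(M + N = 9) = 1/8.
Summing M·P(x,y) over outcomes with M + N = 9 gives 79/160.
E[M | M + N = 9] = (79/160) / (1/8) = 79/20.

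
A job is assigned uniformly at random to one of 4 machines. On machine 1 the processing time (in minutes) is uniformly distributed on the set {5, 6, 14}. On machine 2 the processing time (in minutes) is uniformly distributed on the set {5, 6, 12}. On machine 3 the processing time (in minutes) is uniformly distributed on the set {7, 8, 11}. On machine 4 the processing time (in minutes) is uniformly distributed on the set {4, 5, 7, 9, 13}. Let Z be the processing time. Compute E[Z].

121/15

E[Z | machine 1] = (5+6+14)/3 = 25/3.
E[Z | machine 2] = (5+6+12)/3 = 23/3.
E[Z | machine 3] = (7+8+11)/3 = 26/3.
E[Z | machine 4] = (4+5+7+9+13)/5 = 38/5.
By the law of total expectation,
E[Z] = (1/4)·(25/3) + (1/4)·(23/3) + (1/4)·(26/3) + (1/4)·(38/5) = 121/15.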